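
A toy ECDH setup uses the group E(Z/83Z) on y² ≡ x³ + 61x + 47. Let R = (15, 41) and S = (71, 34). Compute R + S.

(45, 25)

(15, 41) + (71, 34). λ = (34 - 41)/(71 - 15) ≡ 76/56 mod 83. 56⁻¹ ≡ 43 (mod 83) since 56·43 = 2408 ≡ 1, so λ ≡ 31.
  x = λ² - 15 - 71 = 961 - 86 ≡ 45; y = λ·(15 - 45) - 41 ≡ 25. → (45, 25)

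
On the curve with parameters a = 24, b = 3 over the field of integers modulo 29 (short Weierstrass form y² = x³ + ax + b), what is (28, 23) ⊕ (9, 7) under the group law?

(5, 4)

(28, 23) + (9, 7). λ = (7 - 23)/(9 - 28) ≡ 13/10 mod 29. 10⁻¹ ≡ 3 (mod 29) since 10·3 = 30 ≡ 1, so λ ≡ 10.
  x = λ² - 28 - 9 = 100 - 37 ≡ 5; y = λ·(28 - 5) - 23 ≡ 4. → (5, 4)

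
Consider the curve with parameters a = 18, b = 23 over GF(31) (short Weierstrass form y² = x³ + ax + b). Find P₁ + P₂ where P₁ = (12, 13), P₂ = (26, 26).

(12, 13) + (26, 26). λ = (26 - 13)/(26 - 12) ≡ 13/14 mod 31. 14⁻¹ ≡ 20 (mod 31), so λ ≡ 12.
  x = λ² - 12 - 26 = 144 - 38 ≡ 13; y = λ·(12 - 13) - 13 ≡ 6. → (13, 6)

(13, 6)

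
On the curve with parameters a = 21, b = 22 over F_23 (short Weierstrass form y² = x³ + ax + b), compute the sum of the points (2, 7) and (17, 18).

(12, 1)

(2, 7) + (17, 18). λ = (18 - 7)/(17 - 2) ≡ 11/15 mod 23. 15⁻¹ ≡ 20 (mod 23) since 15·20 = 300 ≡ 1, so λ ≡ 13.
  x = λ² - 2 - 17 = 169 - 19 ≡ 12; y = λ·(2 - 12) - 7 ≡ 1. → (12, 1)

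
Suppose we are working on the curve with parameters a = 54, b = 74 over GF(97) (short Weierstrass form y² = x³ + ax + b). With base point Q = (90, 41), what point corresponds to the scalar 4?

Repeated addition: build up to 4Q.
2Q: tangent at (90, 41): λ = (3·90² + 54)/(2·41) ≡ 7/82. 82⁻¹ ≡ 84 (mod 97), so λ ≡ 7·84 ≡ 6.
  x = λ² - 90 - 90 = 36 - 180 ≡ 50; y = λ·(90 - 50) - 41 ≡ 5. → (50, 5)
3Q: (50, 5) + (90, 41). λ = (41 - 5)/(90 - 50) ≡ 36/40 mod 97. 40⁻¹ ≡ 17 (mod 97), so λ ≡ 30.
  x = λ² - 50 - 90 = 900 - 140 ≡ 81; y = λ·(50 - 81) - 5 ≡ 35. → (81, 35)
4Q: (81, 35) + (90, 41). λ = (41 - 35)/(90 - 81) ≡ 6/9 mod 97. 9⁻¹ ≡ 54 (mod 97), so λ ≡ 33.
  x = λ² - 81 - 90 = 1089 - 171 ≡ 45; y = λ·(81 - 45) - 35 ≡ 86. → (45, 86)

(45, 86)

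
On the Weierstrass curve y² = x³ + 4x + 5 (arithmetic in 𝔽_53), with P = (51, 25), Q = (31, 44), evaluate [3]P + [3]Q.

(25, 25)

First 3P:
Repeated addition: build up to 3P.
2P: tangent at (51, 25): λ = (3·51² + 4)/(2·25) ≡ 16/50. 50⁻¹ ≡ 35 (mod 53) since 50·35 = 1750 ≡ 1, so λ ≡ 16·35 ≡ 30.
  x = λ² - 51 - 51 = 900 - 102 ≡ 3; y = λ·(51 - 3) - 25 ≡ 37. → (3, 37)
3P: (3, 37) + (51, 25). λ = (25 - 37)/(51 - 3) ≡ 41/48 mod 53. 48⁻¹ ≡ 21 (mod 53), so λ ≡ 13.
  x = λ² - 3 - 51 = 169 - 54 ≡ 9; y = λ·(3 - 9) - 37 ≡ 44. → (9, 44)
3P = (9, 44).
Next 3Q:
Repeated addition: build up to 3Q.
2Q: tangent at (31, 44): λ = (3·31² + 4)/(2·44) ≡ 25/35. 35⁻¹ ≡ 50 (mod 53), so λ ≡ 25·50 ≡ 31.
  x = λ² - 31 - 31 = 961 - 62 ≡ 51; y = λ·(31 - 51) - 44 ≡ 25. → (51, 25)
3Q: (51, 25) + (31, 44). λ = (44 - 25)/(31 - 51) ≡ 19/33 mod 53. 33⁻¹ ≡ 45 (mod 53), so λ ≡ 7.
  x = λ² - 51 - 31 = 49 - 82 ≡ 20; y = λ·(51 - 20) - 25 ≡ 33. → (20, 33)
3Q = (20, 33).
Finally 3P + 3Q:
(9, 44) + (20, 33). λ = (33 - 44)/(20 - 9) ≡ 42/11 mod 53. 11⁻¹ ≡ 29 (mod 53), so λ ≡ 52.
  x = λ² - 9 - 20 = 2704 - 29 ≡ 25; y = λ·(9 - 25) - 44 ≡ 25. → (25, 25)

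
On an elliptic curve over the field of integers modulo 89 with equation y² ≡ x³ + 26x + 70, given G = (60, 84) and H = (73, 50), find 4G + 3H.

First 4G:
Double-and-add on 4 = (100)₂. Start with G = (60, 84) for the leading 1-bit.
double: tangent at (60, 84): λ = (3·60² + 26)/(2·84) ≡ 57/79. 79⁻¹ ≡ 80 (mod 89) since 79·80 = 6320 ≡ 1, so λ ≡ 57·80 ≡ 21.
  x = λ² - 60 - 60 = 441 - 120 ≡ 54; y = λ·(60 - 54) - 84 ≡ 42. → (54, 42)
double: tangent at (54, 42): λ = (3·54² + 26)/(2·42) ≡ 52/84. 84⁻¹ ≡ 71 (mod 89) since 84·71 = 5964 ≡ 1, so λ ≡ 52·71 ≡ 43.
  x = λ² - 54 - 54 = 1849 - 108 ≡ 50; y = λ·(54 - 50) - 42 ≡ 41. → (50, 41)
4G = (50, 41).
Next 3H:
Repeated addition: build up to 3H.
2H: tangent at (73, 50): λ = (3·73² + 26)/(2·50) ≡ 82/11. 11⁻¹ ≡ 81 (mod 89), so λ ≡ 82·81 ≡ 56.
  x = λ² - 73 - 73 = 3136 - 146 ≡ 53; y = λ·(73 - 53) - 50 ≡ 2. → (53, 2)
3H: (53, 2) + (73, 50). λ = (50 - 2)/(73 - 53) ≡ 48/20 mod 89. 20⁻¹ ≡ 49 (mod 89) since 20·49 = 980 ≡ 1, so λ ≡ 38.
  x = λ² - 53 - 73 = 1444 - 126 ≡ 72; y = λ·(53 - 72) - 2 ≡ 77. → (72, 77)
3H = (72, 77).
Finally 4G + 3H:
(50, 41) + (72, 77). λ = (77 - 41)/(72 - 50) ≡ 36/22 mod 89. 22⁻¹ ≡ 85 (mod 89), so λ ≡ 34.
  x = λ² - 50 - 72 = 1156 - 122 ≡ 55; y = λ·(50 - 55) - 41 ≡ 56. → (55, 56)

(55, 56)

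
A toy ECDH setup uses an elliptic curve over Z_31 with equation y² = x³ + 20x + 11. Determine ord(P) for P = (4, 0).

2

2P: (4, 0) + (4, 0): same x and y₁ ≡ -y₂, so the sum is 𝒪.
2P = 𝒪, so the order is 2.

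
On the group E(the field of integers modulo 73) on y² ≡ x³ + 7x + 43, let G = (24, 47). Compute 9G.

O

Double-and-add on 9 = (1001)₂. Start with G = (24, 47) for the leading 1-bit.
double: tangent at (24, 47): λ = (3·24² + 7)/(2·47) ≡ 56/21. 21⁻¹ ≡ 7 (mod 73), so λ ≡ 56·7 ≡ 27.
  x = λ² - 24 - 24 = 729 - 48 ≡ 24; y = λ·(24 - 24) - 47 ≡ 26. → (24, 26)
double: tangent at (24, 26): λ = (3·24² + 7)/(2·26) ≡ 56/52. 52⁻¹ ≡ 66 (mod 73) since 52·66 = 3432 ≡ 1, so λ ≡ 56·66 ≡ 46.
  x = λ² - 24 - 24 = 2116 - 48 ≡ 24; y = λ·(24 - 24) - 26 ≡ 47. → (24, 47)
double: tangent at (24, 47): λ = (3·24² + 7)/(2·47) ≡ 56/21. 21⁻¹ ≡ 7 (mod 73) since 21·7 = 147 ≡ 1, so λ ≡ 56·7 ≡ 27.
  x = λ² - 24 - 24 = 729 - 48 ≡ 24; y = λ·(24 - 24) - 47 ≡ 26. → (24, 26)
add G: (24, 26) + (24, 47): same x and y₁ ≡ -y₂, so the sum is 𝒪.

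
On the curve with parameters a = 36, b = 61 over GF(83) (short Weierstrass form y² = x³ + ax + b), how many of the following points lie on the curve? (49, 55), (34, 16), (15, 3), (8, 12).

1

(49, 55): 55² ≡ 37, rhs ≡ 37 → on.
(34, 16): 16² ≡ 7, rhs ≡ 2 → off.
(15, 3): 3² ≡ 9, rhs ≡ 75 → off.
(8, 12): 12² ≡ 61, rhs ≡ 31 → off.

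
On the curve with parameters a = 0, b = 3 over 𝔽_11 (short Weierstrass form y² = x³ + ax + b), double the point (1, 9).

tangent at (1, 9): λ = (3·1² + 0)/(2·9) ≡ 3/7. 7⁻¹ ≡ 8 (mod 11) since 7·8 = 56 ≡ 1, so λ ≡ 3·8 ≡ 2.
  x = λ² - 1 - 1 = 4 - 2 ≡ 2; y = λ·(1 - 2) - 9 ≡ 0. → (2, 0)

(2, 0)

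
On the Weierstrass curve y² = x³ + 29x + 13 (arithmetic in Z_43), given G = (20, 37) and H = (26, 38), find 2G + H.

(37, 28)

First 2G:
Repeated addition: build up to 2G.
2G: tangent at (20, 37): λ = (3·20² + 29)/(2·37) ≡ 25/31. 31⁻¹ ≡ 25 (mod 43), so λ ≡ 25·25 ≡ 23.
  x = λ² - 20 - 20 = 529 - 40 ≡ 16; y = λ·(20 - 16) - 37 ≡ 12. → (16, 12)
2G = (16, 12).
Finally 2G + H:
(16, 12) + (26, 38). λ = (38 - 12)/(26 - 16) ≡ 26/10 mod 43. 10⁻¹ ≡ 13 (mod 43), so λ ≡ 37.
  x = λ² - 16 - 26 = 1369 - 42 ≡ 37; y = λ·(16 - 37) - 12 ≡ 28. → (37, 28)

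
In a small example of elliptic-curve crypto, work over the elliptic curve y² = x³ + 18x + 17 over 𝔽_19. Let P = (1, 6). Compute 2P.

tangent at (1, 6): λ = (3·1² + 18)/(2·6) ≡ 2/12. 12⁻¹ ≡ 8 (mod 19), so λ ≡ 2·8 ≡ 16.
  x = λ² - 1 - 1 = 256 - 2 ≡ 7; y = λ·(1 - 7) - 6 ≡ 12. → (7, 12)

(7, 12)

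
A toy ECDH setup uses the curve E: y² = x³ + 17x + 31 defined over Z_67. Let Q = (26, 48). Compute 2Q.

tangent at (26, 48): λ = (3·26² + 17)/(2·48) ≡ 35/29. 29⁻¹ ≡ 37 (mod 67), so λ ≡ 35·37 ≡ 22.
  x = λ² - 26 - 26 = 484 - 52 ≡ 30; y = λ·(26 - 30) - 48 ≡ 65. → (30, 65)

(30, 65)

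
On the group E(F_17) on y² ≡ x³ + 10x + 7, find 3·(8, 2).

Write Q = (8, 2).
Repeated addition: build up to 3Q.
2Q: tangent at (8, 2): λ = (3·8² + 10)/(2·2) ≡ 15/4. 4⁻¹ ≡ 13 (mod 17), so λ ≡ 15·13 ≡ 8.
  x = λ² - 8 - 8 = 64 - 16 ≡ 14; y = λ·(8 - 14) - 2 ≡ 1. → (14, 1)
3Q: (14, 1) + (8, 2). λ = (2 - 1)/(8 - 14) ≡ 1/11 mod 17. 11⁻¹ ≡ 14 (mod 17), so λ ≡ 14.
  x = λ² - 14 - 8 = 196 - 22 ≡ 4; y = λ·(14 - 4) - 1 ≡ 3. → (4, 3)

(4, 3)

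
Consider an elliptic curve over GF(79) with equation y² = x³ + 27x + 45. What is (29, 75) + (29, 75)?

tangent at (29, 75): λ = (3·29² + 27)/(2·75) ≡ 22/71. 71⁻¹ ≡ 69 (mod 79), so λ ≡ 22·69 ≡ 17.
  x = λ² - 29 - 29 = 289 - 58 ≡ 73; y = λ·(29 - 73) - 75 ≡ 46. → (73, 46)

(73, 46)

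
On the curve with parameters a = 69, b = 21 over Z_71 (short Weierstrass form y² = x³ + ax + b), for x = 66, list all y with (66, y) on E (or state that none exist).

30, 41

x³ + 69x + 21 = 292071 ≡ 48 (mod 71).
Square roots of 48 mod 71: 30 and 41 (since 30² = 900 ≡ 48).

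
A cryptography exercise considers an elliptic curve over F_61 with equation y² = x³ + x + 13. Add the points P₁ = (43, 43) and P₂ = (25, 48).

(43, 43) + (25, 48). λ = (48 - 43)/(25 - 43) ≡ 5/43 mod 61. 43⁻¹ ≡ 44 (mod 61), so λ ≡ 37.
  x = λ² - 43 - 25 = 1369 - 68 ≡ 20; y = λ·(43 - 20) - 43 ≡ 15. → (20, 15)

(20, 15)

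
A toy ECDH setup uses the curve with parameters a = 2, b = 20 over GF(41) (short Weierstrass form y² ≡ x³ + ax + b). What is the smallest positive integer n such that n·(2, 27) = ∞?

9

2P: tangent at (2, 27): λ = (3·2² + 2)/(2·27) ≡ 14/13. 13⁻¹ ≡ 19 (mod 41), so λ ≡ 14·19 ≡ 20.
  x = λ² - 2 - 2 = 400 - 4 ≡ 27; y = λ·(2 - 27) - 27 ≡ 6. → (27, 6)
3P: (27, 6) + (2, 27). λ = (27 - 6)/(2 - 27) ≡ 21/16 mod 41. 16⁻¹ ≡ 18 (mod 41) since 16·18 = 288 ≡ 1, so λ ≡ 9.
  x = λ² - 27 - 2 = 81 - 29 ≡ 11; y = λ·(27 - 11) - 6 ≡ 15. → (11, 15)
4P: (11, 15) + (2, 27). λ = (27 - 15)/(2 - 11) ≡ 12/32 mod 41. 32⁻¹ ≡ 9 (mod 41) since 32·9 = 288 ≡ 1, so λ ≡ 26.
  x = λ² - 11 - 2 = 676 - 13 ≡ 7; y = λ·(11 - 7) - 15 ≡ 7. → (7, 7)
5P: (7, 7) + (2, 27). λ = (27 - 7)/(2 - 7) ≡ 20/36 mod 41. 36⁻¹ ≡ 8 (mod 41), so λ ≡ 37.
  x = λ² - 7 - 2 = 1369 - 9 ≡ 7; y = λ·(7 - 7) - 7 ≡ 34. → (7, 34)
6P: (7, 34) + (2, 27). λ = (27 - 34)/(2 - 7) ≡ 34/36 mod 41. 36⁻¹ ≡ 8 (mod 41), so λ ≡ 26.
  x = λ² - 7 - 2 = 676 - 9 ≡ 11; y = λ·(7 - 11) - 34 ≡ 26. → (11, 26)
7P: (11, 26) + (2, 27). λ = (27 - 26)/(2 - 11) ≡ 1/32 mod 41. 32⁻¹ ≡ 9 (mod 41), so λ ≡ 9.
  x = λ² - 11 - 2 = 81 - 13 ≡ 27; y = λ·(11 - 27) - 26 ≡ 35. → (27, 35)
8P: (27, 35) + (2, 27). λ = (27 - 35)/(2 - 27) ≡ 33/16 mod 41. 16⁻¹ ≡ 18 (mod 41), so λ ≡ 20.
  x = λ² - 27 - 2 = 400 - 29 ≡ 2; y = λ·(27 - 2) - 35 ≡ 14. → (2, 14)
9P: (2, 14) + (2, 27): same x and y₁ ≡ -y₂, so the sum is ∞.
9P = ∞, so the order is 9.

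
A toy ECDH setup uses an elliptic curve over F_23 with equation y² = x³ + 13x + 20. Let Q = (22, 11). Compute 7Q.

(5, 16)

Double-and-add on 7 = (111)₂. Start with Q = (22, 11) for the leading 1-bit.
double: tangent at (22, 11): λ = (3·22² + 13)/(2·11) ≡ 16/22. 22⁻¹ ≡ 22 (mod 23), so λ ≡ 16·22 ≡ 7.
  x = λ² - 22 - 22 = 49 - 44 ≡ 5; y = λ·(22 - 5) - 11 ≡ 16. → (5, 16)
add Q: (5, 16) + (22, 11). λ = (11 - 16)/(22 - 5) ≡ 18/17 mod 23. 17⁻¹ ≡ 19 (mod 23) since 17·19 = 323 ≡ 1, so λ ≡ 20.
  x = λ² - 5 - 22 = 400 - 27 ≡ 5; y = λ·(5 - 5) - 16 ≡ 7. → (5, 7)
double: tangent at (5, 7): λ = (3·5² + 13)/(2·7) ≡ 19/14. 14⁻¹ ≡ 5 (mod 23) since 14·5 = 70 ≡ 1, so λ ≡ 19·5 ≡ 3.
  x = λ² - 5 - 5 = 9 - 10 ≡ 22; y = λ·(5 - 22) - 7 ≡ 11. → (22, 11)
add Q: tangent at (22, 11): λ = (3·22² + 13)/(2·11) ≡ 16/22. 22⁻¹ ≡ 22 (mod 23), so λ ≡ 16·22 ≡ 7.
  x = λ² - 22 - 22 = 49 - 44 ≡ 5; y = λ·(22 - 5) - 11 ≡ 16. → (5, 16)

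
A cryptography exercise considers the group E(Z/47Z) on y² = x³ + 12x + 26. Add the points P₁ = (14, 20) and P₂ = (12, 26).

(14, 20) + (12, 26). λ = (26 - 20)/(12 - 14) ≡ 6/45 mod 47. 45⁻¹ ≡ 23 (mod 47), so λ ≡ 44.
  x = λ² - 14 - 12 = 1936 - 26 ≡ 30; y = λ·(14 - 30) - 20 ≡ 28. → (30, 28)

(30, 28)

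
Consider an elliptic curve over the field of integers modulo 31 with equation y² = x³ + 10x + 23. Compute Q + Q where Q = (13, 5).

(6, 19)

tangent at (13, 5): λ = (3·13² + 10)/(2·5) ≡ 21/10. 10⁻¹ ≡ 28 (mod 31), so λ ≡ 21·28 ≡ 30.
  x = λ² - 13 - 13 = 900 - 26 ≡ 6; y = λ·(13 - 6) - 5 ≡ 19. → (6, 19)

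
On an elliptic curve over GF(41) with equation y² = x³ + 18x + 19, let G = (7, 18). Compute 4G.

Repeated addition: build up to 4G.
2G: tangent at (7, 18): λ = (3·7² + 18)/(2·18) ≡ 1/36. 36⁻¹ ≡ 8 (mod 41) since 36·8 = 288 ≡ 1, so λ ≡ 1·8 ≡ 8.
  x = λ² - 7 - 7 = 64 - 14 ≡ 9; y = λ·(7 - 9) - 18 ≡ 7. → (9, 7)
3G: (9, 7) + (7, 18). λ = (18 - 7)/(7 - 9) ≡ 11/39 mod 41. 39⁻¹ ≡ 20 (mod 41), so λ ≡ 15.
  x = λ² - 9 - 7 = 225 - 16 ≡ 4; y = λ·(9 - 4) - 7 ≡ 27. → (4, 27)
4G: (4, 27) + (7, 18). λ = (18 - 27)/(7 - 4) ≡ 32/3 mod 41. 3⁻¹ ≡ 14 (mod 41) since 3·14 = 42 ≡ 1, so λ ≡ 38.
  x = λ² - 4 - 7 = 1444 - 11 ≡ 39; y = λ·(4 - 39) - 27 ≡ 37. → (39, 37)

(39, 37)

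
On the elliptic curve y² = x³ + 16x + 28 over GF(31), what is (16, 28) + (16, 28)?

tangent at (16, 28): λ = (3·16² + 16)/(2·28) ≡ 9/25. 25⁻¹ ≡ 5 (mod 31) since 25·5 = 125 ≡ 1, so λ ≡ 9·5 ≡ 14.
  x = λ² - 16 - 16 = 196 - 32 ≡ 9; y = λ·(16 - 9) - 28 ≡ 8. → (9, 8)

(9, 8)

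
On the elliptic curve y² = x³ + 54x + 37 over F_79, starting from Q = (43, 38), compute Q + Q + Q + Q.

(9, 64)

Double-and-add on 4 = (100)₂. Start with Q = (43, 38) for the leading 1-bit.
double: tangent at (43, 38): λ = (3·43² + 54)/(2·38) ≡ 71/76. 76⁻¹ ≡ 26 (mod 79), so λ ≡ 71·26 ≡ 29.
  x = λ² - 43 - 43 = 841 - 86 ≡ 44; y = λ·(43 - 44) - 38 ≡ 12. → (44, 12)
double: tangent at (44, 12): λ = (3·44² + 54)/(2·12) ≡ 16/24. 24⁻¹ ≡ 56 (mod 79), so λ ≡ 16·56 ≡ 27.
  x = λ² - 44 - 44 = 729 - 88 ≡ 9; y = λ·(44 - 9) - 12 ≡ 64. → (9, 64)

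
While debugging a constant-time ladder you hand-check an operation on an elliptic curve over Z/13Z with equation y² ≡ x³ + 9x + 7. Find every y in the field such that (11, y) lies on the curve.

x³ + 9x + 7 = 1437 ≡ 7 (mod 13).
7 is a non-residue mod 13; no y exists.

none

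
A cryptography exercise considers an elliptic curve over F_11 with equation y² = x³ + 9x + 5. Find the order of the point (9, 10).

7

2P: tangent at (9, 10): λ = (3·9² + 9)/(2·10) ≡ 10/9. 9⁻¹ ≡ 5 (mod 11) since 9·5 = 45 ≡ 1, so λ ≡ 10·5 ≡ 6.
  x = λ² - 9 - 9 = 36 - 18 ≡ 7; y = λ·(9 - 7) - 10 ≡ 2. → (7, 2)
3P: (7, 2) + (9, 10). λ = (10 - 2)/(9 - 7) ≡ 8/2 mod 11. 2⁻¹ ≡ 6 (mod 11), so λ ≡ 4.
  x = λ² - 7 - 9 = 16 - 16 ≡ 0; y = λ·(7 - 0) - 2 ≡ 4. → (0, 4)
4P: (0, 4) + (9, 10). λ = (10 - 4)/(9 - 0) ≡ 6/9 mod 11. 9⁻¹ ≡ 5 (mod 11), so λ ≡ 8.
  x = λ² - 0 - 9 = 64 - 9 ≡ 0; y = λ·(0 - 0) - 4 ≡ 7. → (0, 7)
5P: (0, 7) + (9, 10). λ = (10 - 7)/(9 - 0) ≡ 3/9 mod 11. 9⁻¹ ≡ 5 (mod 11), so λ ≡ 4.
  x = λ² - 0 - 9 = 16 - 9 ≡ 7; y = λ·(0 - 7) - 7 ≡ 9. → (7, 9)
6P: (7, 9) + (9, 10). λ = (10 - 9)/(9 - 7) ≡ 1/2 mod 11. 2⁻¹ ≡ 6 (mod 11) since 2·6 = 12 ≡ 1, so λ ≡ 6.
  x = λ² - 7 - 9 = 36 - 16 ≡ 9; y = λ·(7 - 9) - 9 ≡ 1. → (9, 1)
7P: (9, 1) + (9, 10): same x and y₁ ≡ -y₂, so the sum is 𝒪.
7P = 𝒪, so the order is 7.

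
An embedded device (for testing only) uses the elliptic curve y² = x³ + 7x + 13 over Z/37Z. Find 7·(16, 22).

(9, 18)

Write G = (16, 22).
Repeated addition: build up to 7G.
2G: tangent at (16, 22): λ = (3·16² + 7)/(2·22) ≡ 35/7. 7⁻¹ ≡ 16 (mod 37) since 7·16 = 112 ≡ 1, so λ ≡ 35·16 ≡ 5.
  x = λ² - 16 - 16 = 25 - 32 ≡ 30; y = λ·(16 - 30) - 22 ≡ 19. → (30, 19)
3G: (30, 19) + (16, 22). λ = (22 - 19)/(16 - 30) ≡ 3/23 mod 37. 23⁻¹ ≡ 29 (mod 37) since 23·29 = 667 ≡ 1, so λ ≡ 13.
  x = λ² - 30 - 16 = 169 - 46 ≡ 12; y = λ·(30 - 12) - 19 ≡ 30. → (12, 30)
4G: (12, 30) + (16, 22). λ = (22 - 30)/(16 - 12) ≡ 29/4 mod 37. 4⁻¹ ≡ 28 (mod 37) since 4·28 = 112 ≡ 1, so λ ≡ 35.
  x = λ² - 12 - 16 = 1225 - 28 ≡ 13; y = λ·(12 - 13) - 30 ≡ 9. → (13, 9)
5G: (13, 9) + (16, 22). λ = (22 - 9)/(16 - 13) ≡ 13/3 mod 37. 3⁻¹ ≡ 25 (mod 37), so λ ≡ 29.
  x = λ² - 13 - 16 = 841 - 29 ≡ 35; y = λ·(13 - 35) - 9 ≡ 19. → (35, 19)
6G: (35, 19) + (16, 22). λ = (22 - 19)/(16 - 35) ≡ 3/18 mod 37. 18⁻¹ ≡ 35 (mod 37) since 18·35 = 630 ≡ 1, so λ ≡ 31.
  x = λ² - 35 - 16 = 961 - 51 ≡ 22; y = λ·(35 - 22) - 19 ≡ 14. → (22, 14)
7G: (22, 14) + (16, 22). λ = (22 - 14)/(16 - 22) ≡ 8/31 mod 37. 31⁻¹ ≡ 6 (mod 37) since 31·6 = 186 ≡ 1, so λ ≡ 11.
  x = λ² - 22 - 16 = 121 - 38 ≡ 9; y = λ·(22 - 9) - 14 ≡ 18. → (9, 18)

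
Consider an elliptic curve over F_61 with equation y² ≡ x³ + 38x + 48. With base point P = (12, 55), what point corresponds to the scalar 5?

(7, 48)

Repeated addition: build up to 5P.
2P: tangent at (12, 55): λ = (3·12² + 38)/(2·55) ≡ 43/49. 49⁻¹ ≡ 5 (mod 61), so λ ≡ 43·5 ≡ 32.
  x = λ² - 12 - 12 = 1024 - 24 ≡ 24; y = λ·(12 - 24) - 55 ≡ 49. → (24, 49)
3P: (24, 49) + (12, 55). λ = (55 - 49)/(12 - 24) ≡ 6/49 mod 61. 49⁻¹ ≡ 5 (mod 61), so λ ≡ 30.
  x = λ² - 24 - 12 = 900 - 36 ≡ 10; y = λ·(24 - 10) - 49 ≡ 5. → (10, 5)
4P: (10, 5) + (12, 55). λ = (55 - 5)/(12 - 10) ≡ 50/2 mod 61. 2⁻¹ ≡ 31 (mod 61) since 2·31 = 62 ≡ 1, so λ ≡ 25.
  x = λ² - 10 - 12 = 625 - 22 ≡ 54; y = λ·(10 - 54) - 5 ≡ 54. → (54, 54)
5P: (54, 54) + (12, 55). λ = (55 - 54)/(12 - 54) ≡ 1/19 mod 61. 19⁻¹ ≡ 45 (mod 61) since 19·45 = 855 ≡ 1, so λ ≡ 45.
  x = λ² - 54 - 12 = 2025 - 66 ≡ 7; y = λ·(54 - 7) - 54 ≡ 48. → (7, 48)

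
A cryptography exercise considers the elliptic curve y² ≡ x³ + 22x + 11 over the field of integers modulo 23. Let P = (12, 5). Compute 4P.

(5, 19)

Repeated addition: build up to 4P.
2P: tangent at (12, 5): λ = (3·12² + 22)/(2·5) ≡ 17/10. 10⁻¹ ≡ 7 (mod 23) since 10·7 = 70 ≡ 1, so λ ≡ 17·7 ≡ 4.
  x = λ² - 12 - 12 = 16 - 24 ≡ 15; y = λ·(12 - 15) - 5 ≡ 6. → (15, 6)
3P: (15, 6) + (12, 5). λ = (5 - 6)/(12 - 15) ≡ 22/20 mod 23. 20⁻¹ ≡ 15 (mod 23), so λ ≡ 8.
  x = λ² - 15 - 12 = 64 - 27 ≡ 14; y = λ·(15 - 14) - 6 ≡ 2. → (14, 2)
4P: (14, 2) + (12, 5). λ = (5 - 2)/(12 - 14) ≡ 3/21 mod 23. 21⁻¹ ≡ 11 (mod 23) since 21·11 = 231 ≡ 1, so λ ≡ 10.
  x = λ² - 14 - 12 = 100 - 26 ≡ 5; y = λ·(14 - 5) - 2 ≡ 19. → (5, 19)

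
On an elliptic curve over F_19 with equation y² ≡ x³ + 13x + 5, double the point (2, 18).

tangent at (2, 18): λ = (3·2² + 13)/(2·18) ≡ 6/17. 17⁻¹ ≡ 9 (mod 19), so λ ≡ 6·9 ≡ 16.
  x = λ² - 2 - 2 = 256 - 4 ≡ 5; y = λ·(2 - 5) - 18 ≡ 10. → (5, 10)

(5, 10)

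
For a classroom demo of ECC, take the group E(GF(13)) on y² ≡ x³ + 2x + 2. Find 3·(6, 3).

(2, 12)

Write P = (6, 3).
Repeated addition: build up to 3P.
2P: tangent at (6, 3): λ = (3·6² + 2)/(2·3) ≡ 6/6. 6⁻¹ ≡ 11 (mod 13), so λ ≡ 6·11 ≡ 1.
  x = λ² - 6 - 6 = 1 - 12 ≡ 2; y = λ·(6 - 2) - 3 ≡ 1. → (2, 1)
3P: (2, 1) + (6, 3). λ = (3 - 1)/(6 - 2) ≡ 2/4 mod 13. 4⁻¹ ≡ 10 (mod 13) since 4·10 = 40 ≡ 1, so λ ≡ 7.
  x = λ² - 2 - 6 = 49 - 8 ≡ 2; y = λ·(2 - 2) - 1 ≡ 12. → (2, 12)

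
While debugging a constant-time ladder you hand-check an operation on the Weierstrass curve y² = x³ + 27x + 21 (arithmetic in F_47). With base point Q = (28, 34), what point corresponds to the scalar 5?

Double-and-add on 5 = (101)₂. Start with Q = (28, 34) for the leading 1-bit.
double: tangent at (28, 34): λ = (3·28² + 27)/(2·34) ≡ 29/21. 21⁻¹ ≡ 9 (mod 47) since 21·9 = 189 ≡ 1, so λ ≡ 29·9 ≡ 26.
  x = λ² - 28 - 28 = 676 - 56 ≡ 9; y = λ·(28 - 9) - 34 ≡ 37. → (9, 37)
double: tangent at (9, 37): λ = (3·9² + 27)/(2·37) ≡ 35/27. 27⁻¹ ≡ 7 (mod 47), so λ ≡ 35·7 ≡ 10.
  x = λ² - 9 - 9 = 100 - 18 ≡ 35; y = λ·(9 - 35) - 37 ≡ 32. → (35, 32)
add Q: (35, 32) + (28, 34). λ = (34 - 32)/(28 - 35) ≡ 2/40 mod 47. 40⁻¹ ≡ 20 (mod 47) since 40·20 = 800 ≡ 1, so λ ≡ 40.
  x = λ² - 35 - 28 = 1600 - 63 ≡ 33; y = λ·(35 - 33) - 32 ≡ 1. → (33, 1)

(33, 1)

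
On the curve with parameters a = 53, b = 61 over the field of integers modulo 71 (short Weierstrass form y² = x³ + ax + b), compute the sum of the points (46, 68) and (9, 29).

(46, 68) + (9, 29). λ = (29 - 68)/(9 - 46) ≡ 32/34 mod 71. 34⁻¹ ≡ 23 (mod 71), so λ ≡ 26.
  x = λ² - 46 - 9 = 676 - 55 ≡ 53; y = λ·(46 - 53) - 68 ≡ 34. → (53, 34)

(53, 34)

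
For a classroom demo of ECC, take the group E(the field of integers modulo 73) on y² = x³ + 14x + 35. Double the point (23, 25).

(0, 53)

tangent at (23, 25): λ = (3·23² + 14)/(2·25) ≡ 68/50. 50⁻¹ ≡ 19 (mod 73), so λ ≡ 68·19 ≡ 51.
  x = λ² - 23 - 23 = 2601 - 46 ≡ 0; y = λ·(23 - 0) - 25 ≡ 53. → (0, 53)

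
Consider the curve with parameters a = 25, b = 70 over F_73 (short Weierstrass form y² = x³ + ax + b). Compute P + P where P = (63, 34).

tangent at (63, 34): λ = (3·63² + 25)/(2·34) ≡ 33/68. 68⁻¹ ≡ 29 (mod 73) since 68·29 = 1972 ≡ 1, so λ ≡ 33·29 ≡ 8.
  x = λ² - 63 - 63 = 64 - 126 ≡ 11; y = λ·(63 - 11) - 34 ≡ 17. → (11, 17)

(11, 17)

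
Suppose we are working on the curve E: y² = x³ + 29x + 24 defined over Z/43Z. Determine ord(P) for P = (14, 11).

11

2P: tangent at (14, 11): λ = (3·14² + 29)/(2·11) ≡ 15/22. 22⁻¹ ≡ 2 (mod 43) since 22·2 = 44 ≡ 1, so λ ≡ 15·2 ≡ 30.
  x = λ² - 14 - 14 = 900 - 28 ≡ 12; y = λ·(14 - 12) - 11 ≡ 6. → (12, 6)
3P: (12, 6) + (14, 11). λ = (11 - 6)/(14 - 12) ≡ 5/2 mod 43. 2⁻¹ ≡ 22 (mod 43), so λ ≡ 24.
  x = λ² - 12 - 14 = 576 - 26 ≡ 34; y = λ·(12 - 34) - 6 ≡ 25. → (34, 25)
4P: (34, 25) + (14, 11). λ = (11 - 25)/(14 - 34) ≡ 29/23 mod 43. 23⁻¹ ≡ 15 (mod 43) since 23·15 = 345 ≡ 1, so λ ≡ 5.
  x = λ² - 34 - 14 = 25 - 48 ≡ 20; y = λ·(34 - 20) - 25 ≡ 2. → (20, 2)
5P: (20, 2) + (14, 11). λ = (11 - 2)/(14 - 20) ≡ 9/37 mod 43. 37⁻¹ ≡ 7 (mod 43), so λ ≡ 20.
  x = λ² - 20 - 14 = 400 - 34 ≡ 22; y = λ·(20 - 22) - 2 ≡ 1. → (22, 1)
6P: (22, 1) + (14, 11). λ = (11 - 1)/(14 - 22) ≡ 10/35 mod 43. 35⁻¹ ≡ 16 (mod 43) since 35·16 = 560 ≡ 1, so λ ≡ 31.
  x = λ² - 22 - 14 = 961 - 36 ≡ 22; y = λ·(22 - 22) - 1 ≡ 42. → (22, 42)
7P: (22, 42) + (14, 11). λ = (11 - 42)/(14 - 22) ≡ 12/35 mod 43. 35⁻¹ ≡ 16 (mod 43), so λ ≡ 20.
  x = λ² - 22 - 14 = 400 - 36 ≡ 20; y = λ·(22 - 20) - 42 ≡ 41. → (20, 41)
8P: (20, 41) + (14, 11). λ = (11 - 41)/(14 - 20) ≡ 13/37 mod 43. 37⁻¹ ≡ 7 (mod 43), so λ ≡ 5.
  x = λ² - 20 - 14 = 25 - 34 ≡ 34; y = λ·(20 - 34) - 41 ≡ 18. → (34, 18)
9P: (34, 18) + (14, 11). λ = (11 - 18)/(14 - 34) ≡ 36/23 mod 43. 23⁻¹ ≡ 15 (mod 43) since 23·15 = 345 ≡ 1, so λ ≡ 24.
  x = λ² - 34 - 14 = 576 - 48 ≡ 12; y = λ·(34 - 12) - 18 ≡ 37. → (12, 37)
10P: (12, 37) + (14, 11). λ = (11 - 37)/(14 - 12) ≡ 17/2 mod 43. 2⁻¹ ≡ 22 (mod 43) since 2·22 = 44 ≡ 1, so λ ≡ 30.
  x = λ² - 12 - 14 = 900 - 26 ≡ 14; y = λ·(12 - 14) - 37 ≡ 32. → (14, 32)
11P: (14, 32) + (14, 11): same x and y₁ ≡ -y₂, so the sum is the point at infinity.
11P = the point at infinity, so the order is 11.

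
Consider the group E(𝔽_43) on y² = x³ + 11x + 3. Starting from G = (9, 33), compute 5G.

(34, 11)

Double-and-add on 5 = (101)₂. Start with G = (9, 33) for the leading 1-bit.
double: tangent at (9, 33): λ = (3·9² + 11)/(2·33) ≡ 39/23. 23⁻¹ ≡ 15 (mod 43), so λ ≡ 39·15 ≡ 26.
  x = λ² - 9 - 9 = 676 - 18 ≡ 13; y = λ·(9 - 13) - 33 ≡ 35. → (13, 35)
double: tangent at (13, 35): λ = (3·13² + 11)/(2·35) ≡ 2/27. 27⁻¹ ≡ 8 (mod 43) since 27·8 = 216 ≡ 1, so λ ≡ 2·8 ≡ 16.
  x = λ² - 13 - 13 = 256 - 26 ≡ 15; y = λ·(13 - 15) - 35 ≡ 19. → (15, 19)
add G: (15, 19) + (9, 33). λ = (33 - 19)/(9 - 15) ≡ 14/37 mod 43. 37⁻¹ ≡ 7 (mod 43), so λ ≡ 12.
  x = λ² - 15 - 9 = 144 - 24 ≡ 34; y = λ·(15 - 34) - 19 ≡ 11. → (34, 11)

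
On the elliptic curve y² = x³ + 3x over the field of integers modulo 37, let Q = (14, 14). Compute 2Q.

(25, 30)

tangent at (14, 14): λ = (3·14² + 3)/(2·14) ≡ 36/28. 28⁻¹ ≡ 4 (mod 37), so λ ≡ 36·4 ≡ 33.
  x = λ² - 14 - 14 = 1089 - 28 ≡ 25; y = λ·(14 - 25) - 14 ≡ 30. → (25, 30)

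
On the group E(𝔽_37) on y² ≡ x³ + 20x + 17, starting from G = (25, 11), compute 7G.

Double-and-add on 7 = (111)₂. Start with G = (25, 11) for the leading 1-bit.
double: tangent at (25, 11): λ = (3·25² + 20)/(2·11) ≡ 8/22. 22⁻¹ ≡ 32 (mod 37), so λ ≡ 8·32 ≡ 34.
  x = λ² - 25 - 25 = 1156 - 50 ≡ 33; y = λ·(25 - 33) - 11 ≡ 13. → (33, 13)
add G: (33, 13) + (25, 11). λ = (11 - 13)/(25 - 33) ≡ 35/29 mod 37. 29⁻¹ ≡ 23 (mod 37), so λ ≡ 28.
  x = λ² - 33 - 25 = 784 - 58 ≡ 23; y = λ·(33 - 23) - 13 ≡ 8. → (23, 8)
double: tangent at (23, 8): λ = (3·23² + 20)/(2·8) ≡ 16/16. 16⁻¹ ≡ 7 (mod 37), so λ ≡ 16·7 ≡ 1.
  x = λ² - 23 - 23 = 1 - 46 ≡ 29; y = λ·(23 - 29) - 8 ≡ 23. → (29, 23)
add G: (29, 23) + (25, 11). λ = (11 - 23)/(25 - 29) ≡ 25/33 mod 37. 33⁻¹ ≡ 9 (mod 37), so λ ≡ 3.
  x = λ² - 29 - 25 = 9 - 54 ≡ 29; y = λ·(29 - 29) - 23 ≡ 14. → (29, 14)

(29, 14)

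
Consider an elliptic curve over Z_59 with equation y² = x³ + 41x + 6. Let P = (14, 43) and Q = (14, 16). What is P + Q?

O

The two points share x = 14 and their y-coordinates satisfy 43 + 16 ≡ 0 (mod 59), so they are inverses. Their sum is O.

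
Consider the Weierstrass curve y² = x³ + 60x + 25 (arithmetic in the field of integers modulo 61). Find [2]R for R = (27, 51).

tangent at (27, 51): λ = (3·27² + 60)/(2·51) ≡ 51/41. 41⁻¹ ≡ 3 (mod 61), so λ ≡ 51·3 ≡ 31.
  x = λ² - 27 - 27 = 961 - 54 ≡ 53; y = λ·(27 - 53) - 51 ≡ 58. → (53, 58)

(53, 58)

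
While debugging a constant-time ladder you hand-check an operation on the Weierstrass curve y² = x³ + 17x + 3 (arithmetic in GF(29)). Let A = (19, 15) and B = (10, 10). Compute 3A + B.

First 3A:
Repeated addition: build up to 3A.
2A: tangent at (19, 15): λ = (3·19² + 17)/(2·15) ≡ 27/1. 1⁻¹ ≡ 1 (mod 29) since 1·1 = 1 ≡ 1, so λ ≡ 27·1 ≡ 27.
  x = λ² - 19 - 19 = 729 - 38 ≡ 24; y = λ·(19 - 24) - 15 ≡ 24. → (24, 24)
3A: (24, 24) + (19, 15). λ = (15 - 24)/(19 - 24) ≡ 20/24 mod 29. 24⁻¹ ≡ 23 (mod 29) since 24·23 = 552 ≡ 1, so λ ≡ 25.
  x = λ² - 24 - 19 = 625 - 43 ≡ 2; y = λ·(24 - 2) - 24 ≡ 4. → (2, 4)
3A = (2, 4).
Finally 3A + B:
(2, 4) + (10, 10). λ = (10 - 4)/(10 - 2) ≡ 6/8 mod 29. 8⁻¹ ≡ 11 (mod 29), so λ ≡ 8.
  x = λ² - 2 - 10 = 64 - 12 ≡ 23; y = λ·(2 - 23) - 4 ≡ 2. → (23, 2)

(23, 2)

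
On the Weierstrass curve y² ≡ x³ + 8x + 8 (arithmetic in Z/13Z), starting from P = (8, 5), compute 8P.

Double-and-add on 8 = (1000)₂. Start with P = (8, 5) for the leading 1-bit.
double: tangent at (8, 5): λ = (3·8² + 8)/(2·5) ≡ 5/10. 10⁻¹ ≡ 4 (mod 13), so λ ≡ 5·4 ≡ 7.
  x = λ² - 8 - 8 = 49 - 16 ≡ 7; y = λ·(8 - 7) - 5 ≡ 2. → (7, 2)
double: tangent at (7, 2): λ = (3·7² + 8)/(2·2) ≡ 12/4. 4⁻¹ ≡ 10 (mod 13) since 4·10 = 40 ≡ 1, so λ ≡ 12·10 ≡ 3.
  x = λ² - 7 - 7 = 9 - 14 ≡ 8; y = λ·(7 - 8) - 2 ≡ 8. → (8, 8)
double: tangent at (8, 8): λ = (3·8² + 8)/(2·8) ≡ 5/3. 3⁻¹ ≡ 9 (mod 13) since 3·9 = 27 ≡ 1, so λ ≡ 5·9 ≡ 6.
  x = λ² - 8 - 8 = 36 - 16 ≡ 7; y = λ·(8 - 7) - 8 ≡ 11. → (7, 11)

(7, 11)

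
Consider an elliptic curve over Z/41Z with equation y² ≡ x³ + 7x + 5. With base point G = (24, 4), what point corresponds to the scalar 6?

Double-and-add on 6 = (110)₂. Start with G = (24, 4) for the leading 1-bit.
double: tangent at (24, 4): λ = (3·24² + 7)/(2·4) ≡ 13/8. 8⁻¹ ≡ 36 (mod 41), so λ ≡ 13·36 ≡ 17.
  x = λ² - 24 - 24 = 289 - 48 ≡ 36; y = λ·(24 - 36) - 4 ≡ 38. → (36, 38)
add G: (36, 38) + (24, 4). λ = (4 - 38)/(24 - 36) ≡ 7/29 mod 41. 29⁻¹ ≡ 17 (mod 41), so λ ≡ 37.
  x = λ² - 36 - 24 = 1369 - 60 ≡ 38; y = λ·(36 - 38) - 38 ≡ 11. → (38, 11)
double: tangent at (38, 11): λ = (3·38² + 7)/(2·11) ≡ 34/22. 22⁻¹ ≡ 28 (mod 41) since 22·28 = 616 ≡ 1, so λ ≡ 34·28 ≡ 9.
  x = λ² - 38 - 38 = 81 - 76 ≡ 5; y = λ·(38 - 5) - 11 ≡ 40. → (5, 40)

(5, 40)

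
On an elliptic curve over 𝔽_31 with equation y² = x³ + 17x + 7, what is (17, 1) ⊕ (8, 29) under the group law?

(17, 1) + (8, 29). λ = (29 - 1)/(8 - 17) ≡ 28/22 mod 31. 22⁻¹ ≡ 24 (mod 31) since 22·24 = 528 ≡ 1, so λ ≡ 21.
  x = λ² - 17 - 8 = 441 - 25 ≡ 13; y = λ·(17 - 13) - 1 ≡ 21. → (13, 21)

(13, 21)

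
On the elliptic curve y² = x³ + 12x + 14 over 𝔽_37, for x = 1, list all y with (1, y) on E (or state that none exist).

8, 29

x³ + 12x + 14 = 27 ≡ 27 (mod 37).
Square roots of 27 mod 37: 8 and 29 (since 8² = 64 ≡ 27).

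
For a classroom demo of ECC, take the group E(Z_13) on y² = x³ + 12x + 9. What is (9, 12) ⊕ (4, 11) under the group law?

(9, 12) + (4, 11). λ = (11 - 12)/(4 - 9) ≡ 12/8 mod 13. 8⁻¹ ≡ 5 (mod 13), so λ ≡ 8.
  x = λ² - 9 - 4 = 64 - 13 ≡ 12; y = λ·(9 - 12) - 12 ≡ 3. → (12, 3)

(12, 3)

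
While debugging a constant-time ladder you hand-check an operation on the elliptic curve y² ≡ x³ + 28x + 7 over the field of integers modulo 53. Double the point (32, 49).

(36, 17)

tangent at (32, 49): λ = (3·32² + 28)/(2·49) ≡ 26/45. 45⁻¹ ≡ 33 (mod 53) since 45·33 = 1485 ≡ 1, so λ ≡ 26·33 ≡ 10.
  x = λ² - 32 - 32 = 100 - 64 ≡ 36; y = λ·(32 - 36) - 49 ≡ 17. → (36, 17)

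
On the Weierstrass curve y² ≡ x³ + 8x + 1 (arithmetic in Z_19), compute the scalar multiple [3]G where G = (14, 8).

Repeated addition: build up to 3G.
2G: tangent at (14, 8): λ = (3·14² + 8)/(2·8) ≡ 7/16. 16⁻¹ ≡ 6 (mod 19), so λ ≡ 7·6 ≡ 4.
  x = λ² - 14 - 14 = 16 - 28 ≡ 7; y = λ·(14 - 7) - 8 ≡ 1. → (7, 1)
3G: (7, 1) + (14, 8). λ = (8 - 1)/(14 - 7) ≡ 7/7 mod 19. 7⁻¹ ≡ 11 (mod 19), so λ ≡ 1.
  x = λ² - 7 - 14 = 1 - 21 ≡ 18; y = λ·(7 - 18) - 1 ≡ 7. → (18, 7)

(18, 7)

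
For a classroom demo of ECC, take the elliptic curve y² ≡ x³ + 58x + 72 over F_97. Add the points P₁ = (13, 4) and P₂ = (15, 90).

(13, 4) + (15, 90). λ = (90 - 4)/(15 - 13) ≡ 86/2 mod 97. 2⁻¹ ≡ 49 (mod 97) since 2·49 = 98 ≡ 1, so λ ≡ 43.
  x = λ² - 13 - 15 = 1849 - 28 ≡ 75; y = λ·(13 - 75) - 4 ≡ 46. → (75, 46)

(75, 46)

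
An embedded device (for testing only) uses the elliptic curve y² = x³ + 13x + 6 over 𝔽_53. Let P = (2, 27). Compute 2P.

tangent at (2, 27): λ = (3·2² + 13)/(2·27) ≡ 25/1. 1⁻¹ ≡ 1 (mod 53) since 1·1 = 1 ≡ 1, so λ ≡ 25·1 ≡ 25.
  x = λ² - 2 - 2 = 625 - 4 ≡ 38; y = λ·(2 - 38) - 27 ≡ 27. → (38, 27)

(38, 27)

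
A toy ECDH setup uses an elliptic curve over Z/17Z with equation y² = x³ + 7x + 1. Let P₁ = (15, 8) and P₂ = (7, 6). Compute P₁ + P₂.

(15, 8) + (7, 6). λ = (6 - 8)/(7 - 15) ≡ 15/9 mod 17. 9⁻¹ ≡ 2 (mod 17), so λ ≡ 13.
  x = λ² - 15 - 7 = 169 - 22 ≡ 11; y = λ·(15 - 11) - 8 ≡ 10. → (11, 10)

(11, 10)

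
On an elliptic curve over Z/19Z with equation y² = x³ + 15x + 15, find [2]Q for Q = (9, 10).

tangent at (9, 10): λ = (3·9² + 15)/(2·10) ≡ 11/1. 1⁻¹ ≡ 1 (mod 19), so λ ≡ 11·1 ≡ 11.
  x = λ² - 9 - 9 = 121 - 18 ≡ 8; y = λ·(9 - 8) - 10 ≡ 1. → (8, 1)

(8, 1)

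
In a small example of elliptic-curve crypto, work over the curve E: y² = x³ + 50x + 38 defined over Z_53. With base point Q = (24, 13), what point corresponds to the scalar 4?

Double-and-add on 4 = (100)₂. Start with Q = (24, 13) for the leading 1-bit.
double: tangent at (24, 13): λ = (3·24² + 50)/(2·13) ≡ 29/26. 26⁻¹ ≡ 51 (mod 53), so λ ≡ 29·51 ≡ 48.
  x = λ² - 24 - 24 = 2304 - 48 ≡ 30; y = λ·(24 - 30) - 13 ≡ 17. → (30, 17)
double: tangent at (30, 17): λ = (3·30² + 50)/(2·17) ≡ 47/34. 34⁻¹ ≡ 39 (mod 53), so λ ≡ 47·39 ≡ 31.
  x = λ² - 30 - 30 = 961 - 60 ≡ 0; y = λ·(30 - 0) - 17 ≡ 12. → (0, 12)

(0, 12)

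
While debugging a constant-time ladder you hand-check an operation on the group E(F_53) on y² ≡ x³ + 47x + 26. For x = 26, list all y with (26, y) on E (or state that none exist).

3, 50

x³ + 47x + 26 = 18824 ≡ 9 (mod 53).
Square roots of 9 mod 53: 3 and 50 (since 3² = 9 ≡ 9).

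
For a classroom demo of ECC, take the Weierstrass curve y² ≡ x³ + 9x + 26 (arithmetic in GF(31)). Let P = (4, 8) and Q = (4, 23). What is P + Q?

The two points share x = 4 and their y-coordinates satisfy 8 + 23 ≡ 0 (mod 31), so they are inverses. Their sum is ∞.

O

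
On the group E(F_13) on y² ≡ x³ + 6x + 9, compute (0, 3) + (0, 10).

The two points share x = 0 and their y-coordinates satisfy 3 + 10 ≡ 0 (mod 13), so they are inverses. Their sum is ∞.

O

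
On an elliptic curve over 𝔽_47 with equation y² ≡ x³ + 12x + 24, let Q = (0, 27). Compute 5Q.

Double-and-add on 5 = (101)₂. Start with Q = (0, 27) for the leading 1-bit.
double: tangent at (0, 27): λ = (3·0² + 12)/(2·27) ≡ 12/7. 7⁻¹ ≡ 27 (mod 47), so λ ≡ 12·27 ≡ 42.
  x = λ² - 0 - 0 = 1764 - 0 ≡ 25; y = λ·(0 - 25) - 27 ≡ 4. → (25, 4)
double: tangent at (25, 4): λ = (3·25² + 12)/(2·4) ≡ 7/8. 8⁻¹ ≡ 6 (mod 47), so λ ≡ 7·6 ≡ 42.
  x = λ² - 25 - 25 = 1764 - 50 ≡ 22; y = λ·(25 - 22) - 4 ≡ 28. → (22, 28)
add Q: (22, 28) + (0, 27). λ = (27 - 28)/(0 - 22) ≡ 46/25 mod 47. 25⁻¹ ≡ 32 (mod 47), so λ ≡ 15.
  x = λ² - 22 - 0 = 225 - 22 ≡ 15; y = λ·(22 - 15) - 28 ≡ 30. → (15, 30)

(15, 30)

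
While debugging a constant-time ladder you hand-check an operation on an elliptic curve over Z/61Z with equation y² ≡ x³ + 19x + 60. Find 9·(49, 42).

Write G = (49, 42).
Double-and-add on 9 = (1001)₂. Start with G = (49, 42) for the leading 1-bit.
double: tangent at (49, 42): λ = (3·49² + 19)/(2·42) ≡ 24/23. 23⁻¹ ≡ 8 (mod 61), so λ ≡ 24·8 ≡ 9.
  x = λ² - 49 - 49 = 81 - 98 ≡ 44; y = λ·(49 - 44) - 42 ≡ 3. → (44, 3)
double: tangent at (44, 3): λ = (3·44² + 19)/(2·3) ≡ 32/6. 6⁻¹ ≡ 51 (mod 61) since 6·51 = 306 ≡ 1, so λ ≡ 32·51 ≡ 46.
  x = λ² - 44 - 44 = 2116 - 88 ≡ 15; y = λ·(44 - 15) - 3 ≡ 50. → (15, 50)
double: tangent at (15, 50): λ = (3·15² + 19)/(2·50) ≡ 23/39. 39⁻¹ ≡ 36 (mod 61), so λ ≡ 23·36 ≡ 35.
  x = λ² - 15 - 15 = 1225 - 30 ≡ 36; y = λ·(15 - 36) - 50 ≡ 8. → (36, 8)
add G: (36, 8) + (49, 42). λ = (42 - 8)/(49 - 36) ≡ 34/13 mod 61. 13⁻¹ ≡ 47 (mod 61) since 13·47 = 611 ≡ 1, so λ ≡ 12.
  x = λ² - 36 - 49 = 144 - 85 ≡ 59; y = λ·(36 - 59) - 8 ≡ 21. → (59, 21)

(59, 21)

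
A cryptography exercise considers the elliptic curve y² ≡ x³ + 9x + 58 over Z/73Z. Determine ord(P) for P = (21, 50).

5

2P: tangent at (21, 50): λ = (3·21² + 9)/(2·50) ≡ 18/27. 27⁻¹ ≡ 46 (mod 73), so λ ≡ 18·46 ≡ 25.
  x = λ² - 21 - 21 = 625 - 42 ≡ 72; y = λ·(21 - 72) - 50 ≡ 62. → (72, 62)
3P: (72, 62) + (21, 50). λ = (50 - 62)/(21 - 72) ≡ 61/22 mod 73. 22⁻¹ ≡ 10 (mod 73), so λ ≡ 26.
  x = λ² - 72 - 21 = 676 - 93 ≡ 72; y = λ·(72 - 72) - 62 ≡ 11. → (72, 11)
4P: (72, 11) + (21, 50). λ = (50 - 11)/(21 - 72) ≡ 39/22 mod 73. 22⁻¹ ≡ 10 (mod 73) since 22·10 = 220 ≡ 1, so λ ≡ 25.
  x = λ² - 72 - 21 = 625 - 93 ≡ 21; y = λ·(72 - 21) - 11 ≡ 23. → (21, 23)
5P: (21, 23) + (21, 50): same x and y₁ ≡ -y₂, so the sum is 𝒪.
5P = 𝒪, so the order is 5.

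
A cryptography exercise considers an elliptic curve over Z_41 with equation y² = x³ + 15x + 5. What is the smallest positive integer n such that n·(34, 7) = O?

2P: tangent at (34, 7): λ = (3·34² + 15)/(2·7) ≡ 39/14. 14⁻¹ ≡ 3 (mod 41), so λ ≡ 39·3 ≡ 35.
  x = λ² - 34 - 34 = 1225 - 68 ≡ 9; y = λ·(34 - 9) - 7 ≡ 7. → (9, 7)
3P: (9, 7) + (34, 7). λ = (7 - 7)/(34 - 9) ≡ 0/25 mod 41. 25⁻¹ ≡ 23 (mod 41) since 25·23 = 575 ≡ 1, so λ ≡ 0.
  x = λ² - 9 - 34 = 0 - 43 ≡ 39; y = λ·(9 - 39) - 7 ≡ 34. → (39, 34)
4P: (39, 34) + (34, 7). λ = (7 - 34)/(34 - 39) ≡ 14/36 mod 41. 36⁻¹ ≡ 8 (mod 41), so λ ≡ 30.
  x = λ² - 39 - 34 = 900 - 73 ≡ 7; y = λ·(39 - 7) - 34 ≡ 24. → (7, 24)
5P: (7, 24) + (34, 7). λ = (7 - 24)/(34 - 7) ≡ 24/27 mod 41. 27⁻¹ ≡ 38 (mod 41), so λ ≡ 10.
  x = λ² - 7 - 34 = 100 - 41 ≡ 18; y = λ·(7 - 18) - 24 ≡ 30. → (18, 30)
6P: (18, 30) + (34, 7). λ = (7 - 30)/(34 - 18) ≡ 18/16 mod 41. 16⁻¹ ≡ 18 (mod 41) since 16·18 = 288 ≡ 1, so λ ≡ 37.
  x = λ² - 18 - 34 = 1369 - 52 ≡ 5; y = λ·(18 - 5) - 30 ≡ 0. → (5, 0)
7P: (5, 0) + (34, 7). λ = (7 - 0)/(34 - 5) ≡ 7/29 mod 41. 29⁻¹ ≡ 17 (mod 41) since 29·17 = 493 ≡ 1, so λ ≡ 37.
  x = λ² - 5 - 34 = 1369 - 39 ≡ 18; y = λ·(5 - 18) - 0 ≡ 11. → (18, 11)
8P: (18, 11) + (34, 7). λ = (7 - 11)/(34 - 18) ≡ 37/16 mod 41. 16⁻¹ ≡ 18 (mod 41), so λ ≡ 10.
  x = λ² - 18 - 34 = 100 - 52 ≡ 7; y = λ·(18 - 7) - 11 ≡ 17. → (7, 17)
9P: (7, 17) + (34, 7). λ = (7 - 17)/(34 - 7) ≡ 31/27 mod 41. 27⁻¹ ≡ 38 (mod 41), so λ ≡ 30.
  x = λ² - 7 - 34 = 900 - 41 ≡ 39; y = λ·(7 - 39) - 17 ≡ 7. → (39, 7)
10P: (39, 7) + (34, 7). λ = (7 - 7)/(34 - 39) ≡ 0/36 mod 41. 36⁻¹ ≡ 8 (mod 41), so λ ≡ 0.
  x = λ² - 39 - 34 = 0 - 73 ≡ 9; y = λ·(39 - 9) - 7 ≡ 34. → (9, 34)
11P: (9, 34) + (34, 7). λ = (7 - 34)/(34 - 9) ≡ 14/25 mod 41. 25⁻¹ ≡ 23 (mod 41), so λ ≡ 35.
  x = λ² - 9 - 34 = 1225 - 43 ≡ 34; y = λ·(9 - 34) - 34 ≡ 34. → (34, 34)
12P: (34, 34) + (34, 7): same x and y₁ ≡ -y₂, so the sum is O.
12P = O, so the order is 12.

12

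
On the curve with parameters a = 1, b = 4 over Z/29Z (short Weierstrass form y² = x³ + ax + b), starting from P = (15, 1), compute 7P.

Repeated addition: build up to 7P.
2P: tangent at (15, 1): λ = (3·15² + 1)/(2·1) ≡ 9/2. 2⁻¹ ≡ 15 (mod 29), so λ ≡ 9·15 ≡ 19.
  x = λ² - 15 - 15 = 361 - 30 ≡ 12; y = λ·(15 - 12) - 1 ≡ 27. → (12, 27)
3P: (12, 27) + (15, 1). λ = (1 - 27)/(15 - 12) ≡ 3/3 mod 29. 3⁻¹ ≡ 10 (mod 29), so λ ≡ 1.
  x = λ² - 12 - 15 = 1 - 27 ≡ 3; y = λ·(12 - 3) - 27 ≡ 11. → (3, 11)
4P: (3, 11) + (15, 1). λ = (1 - 11)/(15 - 3) ≡ 19/12 mod 29. 12⁻¹ ≡ 17 (mod 29) since 12·17 = 204 ≡ 1, so λ ≡ 4.
  x = λ² - 3 - 15 = 16 - 18 ≡ 27; y = λ·(3 - 27) - 11 ≡ 9. → (27, 9)
5P: (27, 9) + (15, 1). λ = (1 - 9)/(15 - 27) ≡ 21/17 mod 29. 17⁻¹ ≡ 12 (mod 29) since 17·12 = 204 ≡ 1, so λ ≡ 20.
  x = λ² - 27 - 15 = 400 - 42 ≡ 10; y = λ·(27 - 10) - 9 ≡ 12. → (10, 12)
6P: (10, 12) + (15, 1). λ = (1 - 12)/(15 - 10) ≡ 18/5 mod 29. 5⁻¹ ≡ 6 (mod 29), so λ ≡ 21.
  x = λ² - 10 - 15 = 441 - 25 ≡ 10; y = λ·(10 - 10) - 12 ≡ 17. → (10, 17)
7P: (10, 17) + (15, 1). λ = (1 - 17)/(15 - 10) ≡ 13/5 mod 29. 5⁻¹ ≡ 6 (mod 29) since 5·6 = 30 ≡ 1, so λ ≡ 20.
  x = λ² - 10 - 15 = 400 - 25 ≡ 27; y = λ·(10 - 27) - 17 ≡ 20. → (27, 20)

(27, 20)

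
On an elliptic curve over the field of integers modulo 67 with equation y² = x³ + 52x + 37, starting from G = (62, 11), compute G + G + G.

Repeated addition: build up to 3G.
2G: tangent at (62, 11): λ = (3·62² + 52)/(2·11) ≡ 60/22. 22⁻¹ ≡ 64 (mod 67), so λ ≡ 60·64 ≡ 21.
  x = λ² - 62 - 62 = 441 - 124 ≡ 49; y = λ·(62 - 49) - 11 ≡ 61. → (49, 61)
3G: (49, 61) + (62, 11). λ = (11 - 61)/(62 - 49) ≡ 17/13 mod 67. 13⁻¹ ≡ 31 (mod 67), so λ ≡ 58.
  x = λ² - 49 - 62 = 3364 - 111 ≡ 37; y = λ·(49 - 37) - 61 ≡ 32. → (37, 32)

(37, 32)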